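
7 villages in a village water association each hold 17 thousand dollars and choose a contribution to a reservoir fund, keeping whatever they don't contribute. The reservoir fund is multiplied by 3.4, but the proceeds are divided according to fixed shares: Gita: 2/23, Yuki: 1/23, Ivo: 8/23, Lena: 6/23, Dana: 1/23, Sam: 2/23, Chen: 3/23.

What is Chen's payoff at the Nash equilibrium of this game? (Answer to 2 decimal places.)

24.54 thousand dollars

For player j, contributing a unit is worthwhile iff 3.4 × (j's share) ≥ 1, i.e. iff j's share is at least 0.2941.
Ivo alone (share 8/23) is above the threshold, contributing 17; the remaining 6 contribute 0. Total contributed: 17.
Chen keeps 17 and receives 3.4 × 17 × 3/23 = 7.54 from the reservoir fund, for a payoff of 24.54.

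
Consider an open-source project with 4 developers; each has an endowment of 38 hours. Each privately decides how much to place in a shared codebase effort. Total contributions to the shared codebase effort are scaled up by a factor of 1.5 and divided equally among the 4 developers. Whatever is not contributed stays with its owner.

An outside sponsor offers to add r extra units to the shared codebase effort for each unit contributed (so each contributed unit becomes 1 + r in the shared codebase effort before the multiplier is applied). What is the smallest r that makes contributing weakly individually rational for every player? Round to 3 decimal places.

1.667

With matching at rate r, one contributed unit becomes (1 + r) in the shared codebase effort and returns 1.5 × (1 + r) / 4 to the contributor.
Setting this equal to 1: 1 + r = 4/1.5 = 2.6667.
So the minimum matching rate is r = 2.6667 − 1 = 1.667.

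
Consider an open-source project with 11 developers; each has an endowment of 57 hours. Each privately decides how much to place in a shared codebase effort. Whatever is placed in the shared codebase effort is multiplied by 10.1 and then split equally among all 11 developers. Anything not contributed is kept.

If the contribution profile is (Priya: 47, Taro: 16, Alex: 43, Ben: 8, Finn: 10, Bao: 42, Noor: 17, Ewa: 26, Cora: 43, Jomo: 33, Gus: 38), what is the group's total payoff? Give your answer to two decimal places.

3566.30 hours

Total contributed: 47 + 16 + 43 + 8 + 10 + 42 + 17 + 26 + 43 + 33 + 38 = 323; total kept: 11 × 57 − 323 = 304.
The shared codebase effort pays out 10.1 × 323 = 3262.30 in aggregate.
Group total = 304 + 3262.30 = 3566.30.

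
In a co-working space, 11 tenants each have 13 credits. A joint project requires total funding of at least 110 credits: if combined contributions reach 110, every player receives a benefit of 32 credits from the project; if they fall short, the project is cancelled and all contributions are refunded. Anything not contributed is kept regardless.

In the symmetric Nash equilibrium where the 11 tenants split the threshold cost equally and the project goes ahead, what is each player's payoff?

35 credits

Equal share of the threshold: 110/11 = 10.
At this profile no one gains by cutting their contribution: any cut drops the total below 110, the project is cancelled, contributions are refunded, and the deviator ends with 13, which is less than 13 − 10 + 32 = 35. Contributing more than 10 just wastes the excess. So contributing exactly 10 is a best response.
Each player's payoff: 13 − 10 + 32 = 35.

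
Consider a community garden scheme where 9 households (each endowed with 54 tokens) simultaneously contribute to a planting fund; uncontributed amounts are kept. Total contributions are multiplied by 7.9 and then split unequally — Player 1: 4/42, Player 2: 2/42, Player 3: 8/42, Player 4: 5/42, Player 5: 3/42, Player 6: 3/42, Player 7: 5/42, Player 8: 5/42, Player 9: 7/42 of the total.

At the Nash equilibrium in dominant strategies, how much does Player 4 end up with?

155.57 tokens

Each unit j contributes comes back to j as 7.9 × (j's share), so j prefers to contribute only if that share exceeds 1/7.9 = 0.1266; otherwise keeping the unit dominates.
The shares above 0.1266 belong to Player 3 and Player 9, contributing 54 each; the remaining 7 contribute 0. Total contributed: 108.
Player 4 keeps 54 and receives 7.9 × 108 × 5/42 = 101.57 from the planting fund, for a payoff of 155.57.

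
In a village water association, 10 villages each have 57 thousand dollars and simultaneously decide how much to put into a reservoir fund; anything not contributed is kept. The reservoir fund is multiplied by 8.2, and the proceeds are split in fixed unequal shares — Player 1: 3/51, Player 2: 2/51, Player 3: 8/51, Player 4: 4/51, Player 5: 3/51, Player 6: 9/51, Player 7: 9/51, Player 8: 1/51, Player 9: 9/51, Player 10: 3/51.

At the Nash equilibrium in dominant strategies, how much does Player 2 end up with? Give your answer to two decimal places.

Player j's private return per contributed unit is 8.2 × (j's share). Contributing is weakly dominant for j when that share is at least 1/8.2 = 0.1220, and contributing 0 is dominant otherwise.
Player 3, Player 6, Player 7 and Player 9 are above the threshold, contributing 57 each; the remaining 6 contribute 0. Total contributed: 228.
Player 2 keeps 57 and receives 8.2 × 228 × 2/51 = 73.32 from the reservoir fund, for a payoff of 130.32.

130.32 thousand dollars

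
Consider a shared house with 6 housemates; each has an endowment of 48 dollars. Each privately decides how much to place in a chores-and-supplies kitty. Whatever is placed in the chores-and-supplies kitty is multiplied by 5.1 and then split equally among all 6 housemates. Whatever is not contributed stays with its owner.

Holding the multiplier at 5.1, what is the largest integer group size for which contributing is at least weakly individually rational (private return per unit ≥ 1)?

Private return per unit is 5.1/(group size), which is ≥ 1 whenever the group size is ≤ 5.1.
The largest such integer is 5.

5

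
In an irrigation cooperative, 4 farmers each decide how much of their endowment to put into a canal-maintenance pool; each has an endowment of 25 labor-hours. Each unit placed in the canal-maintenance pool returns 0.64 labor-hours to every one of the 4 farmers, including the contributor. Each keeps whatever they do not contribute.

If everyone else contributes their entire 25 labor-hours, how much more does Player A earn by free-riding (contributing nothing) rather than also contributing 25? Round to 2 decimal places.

9.00 labor-hours

Switching from a contribution of 25 to 0 lets Player A keep an extra 25 labor-hours, but lowers the canal-maintenance pool by 25, which costs Player A their own share of that drop: 0.64 × 25 = 16.00.
Net gain = 25 − 16.00 = 9.00. The private return per contributed unit (0.64) is below 1, so free-riding is indeed the best response regardless of what the others do.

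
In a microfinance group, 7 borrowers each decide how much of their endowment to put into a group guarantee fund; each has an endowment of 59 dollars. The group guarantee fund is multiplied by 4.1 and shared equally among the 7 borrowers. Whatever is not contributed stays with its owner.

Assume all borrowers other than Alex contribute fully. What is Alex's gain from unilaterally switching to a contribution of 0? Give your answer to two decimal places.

Switching from a contribution of 59 to 0 lets Alex keep an extra 59 dollars, but lowers the group guarantee fund by 59, which costs Alex their own share of that drop: 4.1/7 × 59 = 34.56.
Net gain = 59 − 34.56 = 24.44. The private return per contributed unit (0.5857) is below 1, so free-riding is indeed the best response regardless of what the others do.

24.44 dollars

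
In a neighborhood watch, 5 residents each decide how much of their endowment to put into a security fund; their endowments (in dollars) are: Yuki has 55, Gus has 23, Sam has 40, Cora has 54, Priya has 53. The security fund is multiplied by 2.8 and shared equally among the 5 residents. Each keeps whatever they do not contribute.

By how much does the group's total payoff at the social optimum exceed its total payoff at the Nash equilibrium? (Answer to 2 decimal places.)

The private return per contributed unit is 2.8/5 = 0.5600 < 1 for every player regardless of endowment, so the Nash equilibrium is zero contribution and the group total is Σ E_j = 55 + 23 + 40 + 54 + 53 = 225.
Each contributed unit returns 2.800 to the group, so the social optimum is full contribution by everyone: group total = 2.800 × 225 = 630.00.
Efficiency loss = (2.800 − 1) × 225 = 405.00.

405.00 dollars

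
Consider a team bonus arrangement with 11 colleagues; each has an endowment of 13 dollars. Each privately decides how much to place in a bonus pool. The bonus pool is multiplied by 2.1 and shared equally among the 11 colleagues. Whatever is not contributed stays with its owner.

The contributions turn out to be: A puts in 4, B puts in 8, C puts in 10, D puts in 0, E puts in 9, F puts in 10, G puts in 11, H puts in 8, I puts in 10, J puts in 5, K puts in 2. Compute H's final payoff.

19.70 dollars

Total contributed: 4 + 8 + 10 + 0 + 9 + 10 + 11 + 8 + 10 + 5 + 2 = 77.
Each receives 2.1 × 77 / 11 = 14.70 from the bonus pool.
H keeps 13 − 8 = 5, so H's payoff is 5 + 14.70 = 19.70.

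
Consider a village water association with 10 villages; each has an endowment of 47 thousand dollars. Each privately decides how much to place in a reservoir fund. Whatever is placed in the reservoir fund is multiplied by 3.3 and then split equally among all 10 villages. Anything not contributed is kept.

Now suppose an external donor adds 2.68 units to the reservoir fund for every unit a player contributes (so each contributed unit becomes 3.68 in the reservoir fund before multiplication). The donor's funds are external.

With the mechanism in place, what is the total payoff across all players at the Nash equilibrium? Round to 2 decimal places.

5707.68 thousand dollars

The effective private return per unit is now 3.3 × 3.68 / 10 = 1.2144 > 1, so every player's dominant strategy flips to full contribution.
At the Nash equilibrium everyone contributes 47. Group total payoff = 3.3 × 3.68 × 470 = 5707.68.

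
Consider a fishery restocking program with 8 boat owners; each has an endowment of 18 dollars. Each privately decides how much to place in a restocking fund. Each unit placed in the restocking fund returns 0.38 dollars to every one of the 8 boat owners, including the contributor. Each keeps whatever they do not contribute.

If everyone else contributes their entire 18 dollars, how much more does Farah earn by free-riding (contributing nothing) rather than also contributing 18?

Switching from a contribution of 18 to 0 lets Farah keep an extra 18 dollars, but lowers the restocking fund by 18, which costs Farah their own share of that drop: 0.38 × 18 = 6.84.
Net gain = 18 − 6.84 = 11.16. The private return per contributed unit (0.38) is below 1, so free-riding is indeed the best response regardless of what the others do.

11.16 dollars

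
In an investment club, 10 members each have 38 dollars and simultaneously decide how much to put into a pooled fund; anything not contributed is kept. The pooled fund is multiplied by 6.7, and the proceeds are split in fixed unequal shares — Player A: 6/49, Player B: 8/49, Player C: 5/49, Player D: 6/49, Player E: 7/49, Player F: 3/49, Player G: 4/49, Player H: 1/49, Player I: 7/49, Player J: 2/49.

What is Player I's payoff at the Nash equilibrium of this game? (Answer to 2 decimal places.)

Each unit j contributes comes back to j as 6.7 × (j's share), so j prefers to contribute only if that share exceeds 1/6.7 = 0.1493; otherwise keeping the unit dominates.
Player B alone (share 8/49) is above the threshold, contributing 38; the remaining 9 contribute 0. Total contributed: 38.
Player I keeps 38 and receives 6.7 × 38 × 7/49 = 36.37 from the pooled fund, for a payoff of 74.37.

74.37 dollars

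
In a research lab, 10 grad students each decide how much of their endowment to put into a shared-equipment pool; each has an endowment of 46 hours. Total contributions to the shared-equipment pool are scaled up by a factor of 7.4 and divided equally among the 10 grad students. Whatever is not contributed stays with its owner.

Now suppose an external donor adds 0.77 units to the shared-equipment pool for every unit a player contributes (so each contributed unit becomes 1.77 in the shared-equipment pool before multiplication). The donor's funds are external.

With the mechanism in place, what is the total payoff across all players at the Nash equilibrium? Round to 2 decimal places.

Under the mechanism each unit contributed yields 7.4 × 1.77 / 10 = 1.3098 back to its contributor per unit of net cost, which exceeds 1, making full contribution the dominant choice for everyone.
So the Nash equilibrium is full contribution by all 10; the group earns 7.4 × 1.77 × 460 = 6025.08.

6025.08 hours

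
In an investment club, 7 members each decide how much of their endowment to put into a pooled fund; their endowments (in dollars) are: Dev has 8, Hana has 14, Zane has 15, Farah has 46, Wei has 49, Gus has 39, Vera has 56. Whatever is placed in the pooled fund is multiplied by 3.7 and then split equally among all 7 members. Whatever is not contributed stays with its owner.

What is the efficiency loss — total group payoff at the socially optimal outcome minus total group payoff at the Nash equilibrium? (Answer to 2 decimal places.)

The private return per contributed unit is 3.7/7 = 0.5286 < 1 for every player regardless of endowment, so the Nash equilibrium is zero contribution and the group total is Σ E_j = 8 + 14 + 15 + 46 + 49 + 39 + 56 = 227.
Each contributed unit returns 3.700 to the group, so the social optimum is full contribution by everyone: group total = 3.700 × 227 = 839.90.
Efficiency loss = (3.700 − 1) × 227 = 612.90.

612.90 dollars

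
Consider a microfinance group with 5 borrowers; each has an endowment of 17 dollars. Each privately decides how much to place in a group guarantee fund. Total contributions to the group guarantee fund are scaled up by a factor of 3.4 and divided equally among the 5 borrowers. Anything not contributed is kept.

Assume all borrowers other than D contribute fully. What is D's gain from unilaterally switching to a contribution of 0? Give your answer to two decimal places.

Switching from a contribution of 17 to 0 lets D keep an extra 17 dollars, but lowers the group guarantee fund by 17, which costs D their own share of that drop: 3.4/5 × 17 = 11.56.
Net gain = 17 − 11.56 = 5.44. The private return per contributed unit (0.6800) is below 1, so free-riding is indeed the best response regardless of what the others do.

5.44 dollars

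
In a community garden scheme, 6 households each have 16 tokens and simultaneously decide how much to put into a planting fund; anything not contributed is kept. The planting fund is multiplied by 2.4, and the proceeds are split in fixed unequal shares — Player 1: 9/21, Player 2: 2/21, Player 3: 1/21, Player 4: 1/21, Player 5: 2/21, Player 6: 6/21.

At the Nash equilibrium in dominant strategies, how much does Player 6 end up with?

26.97 tokens

Each unit j contributes comes back to j as 2.4 × (j's share), so j prefers to contribute only if that share exceeds 1/2.4 = 0.4167; otherwise keeping the unit dominates.
Player 1 alone (share 9/21) is above the threshold, contributing 16; the remaining 5 contribute 0. Total contributed: 16.
Player 6 keeps 16 and receives 2.4 × 16 × 6/21 = 10.97 from the planting fund, for a payoff of 26.97.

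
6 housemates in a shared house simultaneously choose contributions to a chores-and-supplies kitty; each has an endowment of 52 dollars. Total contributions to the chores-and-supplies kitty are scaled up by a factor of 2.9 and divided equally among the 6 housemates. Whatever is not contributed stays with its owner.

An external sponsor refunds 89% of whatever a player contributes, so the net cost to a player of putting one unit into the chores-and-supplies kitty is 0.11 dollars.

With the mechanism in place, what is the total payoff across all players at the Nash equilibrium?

1182.48 dollars

Under the mechanism each unit contributed yields (2.9/6) / 0.11 = 4.3939 back to its contributor per unit of net cost, which exceeds 1, making full contribution the dominant choice for everyone.
So the Nash equilibrium is full contribution by all 6; the group earns 6 × (52 × 0.89 + 2.9 × 52) = 1182.48.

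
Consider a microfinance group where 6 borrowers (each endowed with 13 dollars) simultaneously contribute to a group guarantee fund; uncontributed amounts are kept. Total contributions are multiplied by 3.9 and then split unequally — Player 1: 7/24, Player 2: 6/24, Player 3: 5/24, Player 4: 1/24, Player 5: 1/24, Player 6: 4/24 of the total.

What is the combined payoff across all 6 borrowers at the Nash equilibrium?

For player j, contributing a unit is worthwhile iff 3.9 × (j's share) ≥ 1, i.e. iff j's share is at least 0.2564.
Player 1 alone (share 7/24) is above the threshold, contributing 13; the remaining 5 contribute 0. Total contributed: 13.
The group guarantee fund pays out 3.9 × 13 = 50.70 in total (split across the unequal shares, but the aggregate is all that matters for the group sum).
The 5 free-riders keep 13 each, adding 65. Group total = 65 + 50.70 = 115.70.

115.70 dollars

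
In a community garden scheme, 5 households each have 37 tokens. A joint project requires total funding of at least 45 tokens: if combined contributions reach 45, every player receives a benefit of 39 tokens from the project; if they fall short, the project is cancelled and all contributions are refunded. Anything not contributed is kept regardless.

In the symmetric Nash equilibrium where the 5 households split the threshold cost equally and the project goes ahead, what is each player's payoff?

Equal share of the threshold: 45/5 = 9.
At this profile no one gains by cutting their contribution: any cut drops the total below 45, the project is cancelled, contributions are refunded, and the deviator ends with 37, which is less than 37 − 9 + 39 = 67. Contributing more than 9 just wastes the excess. So contributing exactly 9 is a best response.
Each player's payoff: 37 − 9 + 39 = 67.

67 tokens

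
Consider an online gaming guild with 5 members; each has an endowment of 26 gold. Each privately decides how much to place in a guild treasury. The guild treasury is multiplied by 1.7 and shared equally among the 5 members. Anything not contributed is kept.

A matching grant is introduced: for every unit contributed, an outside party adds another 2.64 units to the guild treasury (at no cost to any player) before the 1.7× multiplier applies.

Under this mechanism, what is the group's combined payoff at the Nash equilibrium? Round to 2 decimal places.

The effective private return per unit is now 1.7 × 3.64 / 5 = 1.2376 > 1, so every player's dominant strategy flips to full contribution.
At the Nash equilibrium everyone contributes 26. Group total payoff = 1.7 × 3.64 × 130 = 804.44.

804.44 gold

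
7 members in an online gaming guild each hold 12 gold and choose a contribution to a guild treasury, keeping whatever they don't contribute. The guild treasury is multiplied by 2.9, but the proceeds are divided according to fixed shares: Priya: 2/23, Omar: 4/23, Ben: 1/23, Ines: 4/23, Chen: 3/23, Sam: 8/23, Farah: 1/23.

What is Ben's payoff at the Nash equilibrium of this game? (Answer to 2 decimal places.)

13.51 gold

Player j's private return per contributed unit is 2.9 × (j's share). Contributing is weakly dominant for j when that share is at least 1/2.9 = 0.3448, and contributing 0 is dominant otherwise.
The only share above 0.3448 is Sam's 8/23, contributing 12; the remaining 6 contribute 0. Total contributed: 12.
Ben keeps 12 and receives 2.9 × 12 × 1/23 = 1.51 from the guild treasury, for a payoff of 13.51.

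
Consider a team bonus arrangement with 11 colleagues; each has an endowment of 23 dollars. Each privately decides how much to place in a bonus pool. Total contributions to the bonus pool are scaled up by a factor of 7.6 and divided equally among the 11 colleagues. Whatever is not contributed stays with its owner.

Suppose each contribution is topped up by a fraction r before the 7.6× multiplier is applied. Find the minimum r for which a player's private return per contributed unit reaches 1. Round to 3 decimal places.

0.447

With matching at rate r, one contributed unit becomes (1 + r) in the bonus pool and returns 7.6 × (1 + r) / 11 to the contributor.
Setting this equal to 1: 1 + r = 11/7.6 = 1.4474.
So the minimum matching rate is r = 1.4474 − 1 = 0.447.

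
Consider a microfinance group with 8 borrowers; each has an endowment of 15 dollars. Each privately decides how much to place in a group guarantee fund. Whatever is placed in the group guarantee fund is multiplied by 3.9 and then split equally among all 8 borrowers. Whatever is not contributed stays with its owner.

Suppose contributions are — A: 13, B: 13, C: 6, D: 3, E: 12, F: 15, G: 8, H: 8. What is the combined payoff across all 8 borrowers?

Total contributed: 13 + 13 + 6 + 3 + 12 + 15 + 8 + 8 = 78; total kept: 8 × 15 − 78 = 42.
The group guarantee fund pays out 3.9 × 78 = 304.20 in aggregate.
Group total = 42 + 304.20 = 346.20.

346.20 dollars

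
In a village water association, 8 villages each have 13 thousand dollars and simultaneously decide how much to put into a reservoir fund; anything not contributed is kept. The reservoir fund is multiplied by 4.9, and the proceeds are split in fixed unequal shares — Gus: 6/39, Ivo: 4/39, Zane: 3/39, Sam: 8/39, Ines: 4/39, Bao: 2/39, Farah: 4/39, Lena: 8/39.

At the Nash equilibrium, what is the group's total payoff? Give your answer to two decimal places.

205.40 thousand dollars

For player j, contributing a unit is worthwhile iff 4.9 × (j's share) ≥ 1, i.e. iff j's share is at least 0.2041.
The shares above 0.2041 belong to Sam and Lena, contributing 13 each; the remaining 6 contribute 0. Total contributed: 26.
The reservoir fund pays out 4.9 × 26 = 127.40 in total (split across the unequal shares, but the aggregate is all that matters for the group sum).
The 6 free-riders keep 13 each, adding 78. Group total = 78 + 127.40 = 205.40.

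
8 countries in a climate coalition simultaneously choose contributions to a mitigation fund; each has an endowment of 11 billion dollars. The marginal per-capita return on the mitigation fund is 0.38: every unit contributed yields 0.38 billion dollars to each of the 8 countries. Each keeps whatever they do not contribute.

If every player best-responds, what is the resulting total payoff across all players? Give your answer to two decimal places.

The private return per contributed unit is 0.38 < 1, so contributing 0 is dominant for every player. At the Nash equilibrium everyone keeps their 11, and the group total is 8 × 11 = 88.

88.00 billion dollars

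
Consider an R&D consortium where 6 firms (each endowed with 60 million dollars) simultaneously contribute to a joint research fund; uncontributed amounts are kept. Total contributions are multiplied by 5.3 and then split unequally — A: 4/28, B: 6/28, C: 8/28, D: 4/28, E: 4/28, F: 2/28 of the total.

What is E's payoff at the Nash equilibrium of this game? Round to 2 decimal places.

Each unit j contributes comes back to j as 5.3 × (j's share), so j prefers to contribute only if that share exceeds 1/5.3 = 0.1887; otherwise keeping the unit dominates.
The shares above 0.1887 belong to B and C, contributing 60 each; the remaining 4 contribute 0. Total contributed: 120.
E keeps 60 and receives 5.3 × 120 × 4/28 = 90.86 from the joint research fund, for a payoff of 150.86.

150.86 million dollars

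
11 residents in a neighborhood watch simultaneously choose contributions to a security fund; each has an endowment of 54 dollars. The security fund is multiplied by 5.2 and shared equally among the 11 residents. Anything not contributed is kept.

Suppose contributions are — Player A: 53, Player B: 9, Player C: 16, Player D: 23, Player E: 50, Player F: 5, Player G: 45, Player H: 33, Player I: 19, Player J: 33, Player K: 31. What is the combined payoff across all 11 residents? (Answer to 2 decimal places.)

Total contributed: 53 + 9 + 16 + 23 + 50 + 5 + 45 + 33 + 19 + 33 + 31 = 317; total kept: 11 × 54 − 317 = 277.
The security fund pays out 5.2 × 317 = 1648.40 in aggregate.
Group total = 277 + 1648.40 = 1925.40.

1925.40 dollars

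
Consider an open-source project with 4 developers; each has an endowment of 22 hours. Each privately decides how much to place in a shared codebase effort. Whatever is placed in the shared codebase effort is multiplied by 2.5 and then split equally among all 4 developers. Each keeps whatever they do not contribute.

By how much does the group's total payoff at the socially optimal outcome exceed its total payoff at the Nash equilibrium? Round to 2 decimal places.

Each contributed unit returns 2.5/4 = 0.6250 to its contributor — below 1 — so contributing 0 is dominant for every player. At the Nash equilibrium everyone keeps their 22, and the group total is 4 × 22 = 88.
Each contributed unit returns 2.500 to the group as a whole (0.6250 to each of 4 players), which exceeds 1, so the social optimum is full contribution: group total = 2.500 × 88 = 220.00.
Efficiency loss = 220.00 − 88 = 132.00.

132.00 hours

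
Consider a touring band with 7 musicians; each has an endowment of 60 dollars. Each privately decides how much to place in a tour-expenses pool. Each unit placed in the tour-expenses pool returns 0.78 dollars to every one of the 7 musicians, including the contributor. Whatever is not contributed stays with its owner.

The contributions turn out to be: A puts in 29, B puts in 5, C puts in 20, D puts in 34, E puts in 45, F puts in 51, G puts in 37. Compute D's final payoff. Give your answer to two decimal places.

Total contributed: 29 + 5 + 20 + 34 + 45 + 51 + 37 = 221.
Each receives 0.78 × 221 = 172.38 from the tour-expenses pool.
D keeps 60 − 34 = 26, so D's payoff is 26 + 172.38 = 198.38.

198.38 dollars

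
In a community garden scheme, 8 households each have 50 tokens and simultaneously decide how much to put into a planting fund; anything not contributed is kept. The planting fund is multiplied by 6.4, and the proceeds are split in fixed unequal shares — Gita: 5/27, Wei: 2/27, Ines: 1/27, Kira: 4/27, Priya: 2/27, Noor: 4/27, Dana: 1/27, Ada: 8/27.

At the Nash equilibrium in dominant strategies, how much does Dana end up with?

73.70 tokens

Player j's private return per contributed unit is 6.4 × (j's share). Contributing is weakly dominant for j when that share is at least 1/6.4 = 0.1563, and contributing 0 is dominant otherwise.
Gita and Ada are above the threshold, contributing 50 each; the remaining 6 contribute 0. Total contributed: 100.
Dana keeps 50 and receives 6.4 × 100 × 1/27 = 23.70 from the planting fund, for a payoff of 73.70.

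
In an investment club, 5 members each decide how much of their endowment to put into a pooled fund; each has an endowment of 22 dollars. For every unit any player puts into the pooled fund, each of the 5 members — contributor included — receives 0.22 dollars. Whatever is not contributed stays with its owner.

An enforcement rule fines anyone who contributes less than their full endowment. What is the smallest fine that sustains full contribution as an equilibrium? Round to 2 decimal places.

Given the others contribute fully, the best deviation is to contribute 0 (any partial contribution still incurs the fine and gives up units whose private return 0.22 is below 1).
Deviating from 22 to 0 saves 22 dollars but forfeits the deviator's share of the drop in the pooled fund: 0.22 × 22 = 4.84.
So the deviation gain is 22 − 4.84 = 17.16, and the fine must be at least 17.16 dollars to wipe it out.

17.16 dollars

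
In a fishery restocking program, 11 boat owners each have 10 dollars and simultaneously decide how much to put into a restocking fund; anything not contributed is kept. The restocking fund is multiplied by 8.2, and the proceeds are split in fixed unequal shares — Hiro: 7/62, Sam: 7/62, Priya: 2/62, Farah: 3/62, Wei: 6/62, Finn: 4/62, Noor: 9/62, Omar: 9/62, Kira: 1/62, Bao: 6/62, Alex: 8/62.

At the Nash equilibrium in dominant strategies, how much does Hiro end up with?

37.77 dollars

For player j, contributing a unit is worthwhile iff 8.2 × (j's share) ≥ 1, i.e. iff j's share is at least 0.1220.
Noor, Omar and Alex are above the threshold, contributing 10 each; the remaining 8 contribute 0. Total contributed: 30.
Hiro keeps 10 and receives 8.2 × 30 × 7/62 = 27.77 from the restocking fund, for a payoff of 37.77.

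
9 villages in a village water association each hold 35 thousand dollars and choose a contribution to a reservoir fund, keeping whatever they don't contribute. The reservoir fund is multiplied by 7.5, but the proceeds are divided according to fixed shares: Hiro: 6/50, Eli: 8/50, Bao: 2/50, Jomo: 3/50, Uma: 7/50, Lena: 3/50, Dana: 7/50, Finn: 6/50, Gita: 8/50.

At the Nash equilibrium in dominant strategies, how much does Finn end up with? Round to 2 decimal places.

161.00 thousand dollars

Player j's private return per contributed unit is 7.5 × (j's share). Contributing is weakly dominant for j when that share is at least 1/7.5 = 0.1333, and contributing 0 is dominant otherwise.
Eli, Uma, Dana and Gita clear that bar, contributing 35 each; the remaining 5 contribute 0. Total contributed: 140.
Finn keeps 35 and receives 7.5 × 140 × 6/50 = 126.00 from the reservoir fund, for a payoff of 161.00.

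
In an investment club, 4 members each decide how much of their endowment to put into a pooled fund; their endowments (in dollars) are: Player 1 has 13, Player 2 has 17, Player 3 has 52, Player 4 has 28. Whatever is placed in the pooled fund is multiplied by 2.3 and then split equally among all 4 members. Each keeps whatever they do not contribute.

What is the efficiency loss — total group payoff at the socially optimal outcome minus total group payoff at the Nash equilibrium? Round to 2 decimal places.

143.00 dollars

The private return per contributed unit is 2.3/4 = 0.5750 < 1 for every player regardless of endowment, so the Nash equilibrium is zero contribution and the group total is Σ E_j = 13 + 17 + 52 + 28 = 110.
Each contributed unit returns 2.300 to the group, so the social optimum is full contribution by everyone: group total = 2.300 × 110 = 253.00.
Efficiency loss = (2.300 − 1) × 110 = 143.00.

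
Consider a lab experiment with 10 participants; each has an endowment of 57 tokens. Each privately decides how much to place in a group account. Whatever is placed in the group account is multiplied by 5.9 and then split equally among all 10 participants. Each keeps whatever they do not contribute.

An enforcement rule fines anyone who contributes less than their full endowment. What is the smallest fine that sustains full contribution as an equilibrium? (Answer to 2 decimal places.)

Given the others contribute fully, the best deviation is to contribute 0 (any partial contribution still incurs the fine and gives up units whose private return 0.5900 is below 1).
Deviating from 57 to 0 saves 57 tokens but forfeits the deviator's share of the drop in the group account: 5.9/10 × 57 = 33.63.
So the deviation gain is 57 − 33.63 = 23.37, and the fine must be at least 23.37 tokens to wipe it out.

23.37 tokens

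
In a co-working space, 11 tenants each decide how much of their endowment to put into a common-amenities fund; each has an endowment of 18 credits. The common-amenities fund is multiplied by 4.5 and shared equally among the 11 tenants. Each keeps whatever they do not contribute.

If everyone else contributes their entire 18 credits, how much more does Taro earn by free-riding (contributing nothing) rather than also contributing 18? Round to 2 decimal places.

10.64 credits

Switching from a contribution of 18 to 0 lets Taro keep an extra 18 credits, but lowers the common-amenities fund by 18, which costs Taro their own share of that drop: 4.5/11 × 18 = 7.36.
Net gain = 18 − 7.36 = 10.64. The private return per contributed unit (0.4091) is below 1, so free-riding is indeed the best response regardless of what the others do.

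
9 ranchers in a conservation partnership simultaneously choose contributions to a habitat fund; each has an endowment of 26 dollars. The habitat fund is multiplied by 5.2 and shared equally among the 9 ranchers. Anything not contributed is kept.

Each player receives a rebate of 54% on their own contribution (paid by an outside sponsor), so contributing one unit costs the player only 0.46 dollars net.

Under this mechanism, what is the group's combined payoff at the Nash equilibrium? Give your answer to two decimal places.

With the mechanism, a contributed unit returns (5.2/9) / 0.46 = 1.2560 per unit of net cost to the contributor — now above 1 — so contributing fully is weakly dominant for every player.
At the Nash equilibrium everyone contributes 26. Group total payoff = 9 × (26 × 0.54 + 5.2 × 26) = 1343.16.

1343.16 dollars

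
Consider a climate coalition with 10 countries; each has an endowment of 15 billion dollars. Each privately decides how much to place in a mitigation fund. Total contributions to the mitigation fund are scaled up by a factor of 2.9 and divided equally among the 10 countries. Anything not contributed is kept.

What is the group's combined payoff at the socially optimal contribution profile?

Each contributed unit returns 2.900 to the group as a whole (0.2900 to each of 10 players), which exceeds 1, so the social optimum is full contribution: group total = 2.900 × 150 = 435.00.

435.00 billion dollars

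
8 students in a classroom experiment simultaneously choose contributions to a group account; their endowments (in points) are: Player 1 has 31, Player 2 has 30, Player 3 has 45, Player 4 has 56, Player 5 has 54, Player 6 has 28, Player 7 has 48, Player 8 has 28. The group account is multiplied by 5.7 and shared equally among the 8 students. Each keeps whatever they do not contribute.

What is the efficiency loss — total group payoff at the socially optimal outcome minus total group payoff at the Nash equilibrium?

1504.00 points

The private return per contributed unit is 5.7/8 = 0.7125 < 1 for every player regardless of endowment, so the Nash equilibrium is zero contribution and the group total is Σ E_j = 31 + 30 + 45 + 56 + 54 + 28 + 48 + 28 = 320.
Each contributed unit returns 5.700 to the group, so the social optimum is full contribution by everyone: group total = 5.700 × 320 = 1824.00.
Efficiency loss = (5.700 − 1) × 320 = 1504.00.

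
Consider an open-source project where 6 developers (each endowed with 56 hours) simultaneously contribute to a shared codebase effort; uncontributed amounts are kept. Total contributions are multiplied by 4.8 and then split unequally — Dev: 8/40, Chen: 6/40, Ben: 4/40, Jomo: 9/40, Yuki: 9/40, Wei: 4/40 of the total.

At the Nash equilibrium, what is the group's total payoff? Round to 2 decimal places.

761.60 hours

Each unit j contributes comes back to j as 4.8 × (j's share), so j prefers to contribute only if that share exceeds 1/4.8 = 0.2083; otherwise keeping the unit dominates.
Jomo and Yuki are above the threshold, contributing 56 each; the remaining 4 contribute 0. Total contributed: 112.
The shared codebase effort pays out 4.8 × 112 = 537.60 in total (split across the unequal shares, but the aggregate is all that matters for the group sum).
The 4 free-riders keep 56 each, adding 224. Group total = 224 + 537.60 = 761.60.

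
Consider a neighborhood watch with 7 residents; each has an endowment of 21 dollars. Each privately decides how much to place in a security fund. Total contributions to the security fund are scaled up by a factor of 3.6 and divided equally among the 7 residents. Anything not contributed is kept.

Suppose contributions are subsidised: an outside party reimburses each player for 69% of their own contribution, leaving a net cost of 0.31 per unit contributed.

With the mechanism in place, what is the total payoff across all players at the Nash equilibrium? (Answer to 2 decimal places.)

The effective private return per unit is now (3.6/7) / 0.31 = 1.6590 > 1, so every player's dominant strategy flips to full contribution.
At the Nash equilibrium everyone contributes 21. Group total payoff = 7 × (21 × 0.69 + 3.6 × 21) = 630.63.

630.63 dollars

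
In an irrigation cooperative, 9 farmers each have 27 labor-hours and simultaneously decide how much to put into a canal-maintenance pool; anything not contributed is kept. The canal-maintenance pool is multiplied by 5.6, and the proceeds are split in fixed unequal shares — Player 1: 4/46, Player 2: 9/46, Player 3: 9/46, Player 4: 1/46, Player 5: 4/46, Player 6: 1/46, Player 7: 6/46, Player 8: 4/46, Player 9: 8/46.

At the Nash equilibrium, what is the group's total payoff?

491.40 labor-hours

Player j's private return per contributed unit is 5.6 × (j's share). Contributing is weakly dominant for j when that share is at least 1/5.6 = 0.1786, and contributing 0 is dominant otherwise.
The shares above 0.1786 belong to Player 2 and Player 3, contributing 27 each; the remaining 7 contribute 0. Total contributed: 54.
The canal-maintenance pool pays out 5.6 × 54 = 302.40 in total (split across the unequal shares, but the aggregate is all that matters for the group sum).
The 7 free-riders keep 27 each, adding 189. Group total = 189 + 302.40 = 491.40.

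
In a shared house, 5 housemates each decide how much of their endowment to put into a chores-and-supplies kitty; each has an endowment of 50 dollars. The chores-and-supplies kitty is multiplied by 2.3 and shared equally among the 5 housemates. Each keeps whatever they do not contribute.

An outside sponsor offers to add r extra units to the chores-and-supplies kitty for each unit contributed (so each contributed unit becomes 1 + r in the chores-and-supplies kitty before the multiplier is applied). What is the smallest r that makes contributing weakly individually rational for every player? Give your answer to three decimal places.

1.174

With matching at rate r, one contributed unit becomes (1 + r) in the chores-and-supplies kitty and returns 2.3 × (1 + r) / 5 to the contributor.
Setting this equal to 1: 1 + r = 5/2.3 = 2.1739.
So the minimum matching rate is r = 2.1739 − 1 = 1.174.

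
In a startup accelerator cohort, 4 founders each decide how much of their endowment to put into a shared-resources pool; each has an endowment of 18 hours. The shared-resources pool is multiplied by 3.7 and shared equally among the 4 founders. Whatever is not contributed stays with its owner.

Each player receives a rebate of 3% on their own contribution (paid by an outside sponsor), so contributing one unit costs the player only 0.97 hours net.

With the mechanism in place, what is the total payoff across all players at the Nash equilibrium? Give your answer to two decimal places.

The effective private return is (3.7/4) / 0.97 = 0.9536, which is still under 1, so the mechanism doesn't change anyone's dominant strategy: zero contribution.
At the Nash equilibrium no one contributes; group total payoff = 4 × 18 = 72.

72.00 hours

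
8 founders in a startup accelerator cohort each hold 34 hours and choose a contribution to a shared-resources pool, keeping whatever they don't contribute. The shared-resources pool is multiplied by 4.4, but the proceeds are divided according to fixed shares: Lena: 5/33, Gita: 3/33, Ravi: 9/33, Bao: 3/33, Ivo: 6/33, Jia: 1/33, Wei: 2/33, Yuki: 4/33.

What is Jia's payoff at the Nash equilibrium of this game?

Player j's private return per contributed unit is 4.4 × (j's share). Contributing is weakly dominant for j when that share is at least 1/4.4 = 0.2273, and contributing 0 is dominant otherwise.
Only Ravi (9/33) clears that bar, contributing 34; the remaining 7 contribute 0. Total contributed: 34.
Jia keeps 34 and receives 4.4 × 34 × 1/33 = 4.53 from the shared-resources pool, for a payoff of 38.53.

38.53 hours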